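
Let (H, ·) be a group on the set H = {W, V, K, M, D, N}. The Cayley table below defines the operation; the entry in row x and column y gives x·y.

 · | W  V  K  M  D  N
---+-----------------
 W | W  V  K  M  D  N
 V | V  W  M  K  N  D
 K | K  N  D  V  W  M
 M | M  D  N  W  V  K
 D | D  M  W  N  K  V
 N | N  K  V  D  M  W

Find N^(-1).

First locate the identity: row W matches the header, so W is the identity.
Scan row N for W: N·N = W. Hence N^(-1) = N.
(Structurally, H here is isomorphic to the symmetric group S_3.)

N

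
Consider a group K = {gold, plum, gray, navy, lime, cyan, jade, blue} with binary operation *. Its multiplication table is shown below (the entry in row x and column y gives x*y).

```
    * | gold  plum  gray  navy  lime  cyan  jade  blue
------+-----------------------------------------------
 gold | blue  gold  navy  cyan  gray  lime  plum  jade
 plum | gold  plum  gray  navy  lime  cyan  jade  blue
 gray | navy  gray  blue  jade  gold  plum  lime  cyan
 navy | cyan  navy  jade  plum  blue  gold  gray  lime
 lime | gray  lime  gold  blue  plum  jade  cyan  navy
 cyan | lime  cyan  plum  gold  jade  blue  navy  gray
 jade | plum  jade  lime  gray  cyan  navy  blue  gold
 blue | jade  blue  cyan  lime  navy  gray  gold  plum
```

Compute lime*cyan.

jade

Read row lime, column cyan: lime*cyan = jade.
(Structurally, K here is isomorphic to Z_2 x Z_4.)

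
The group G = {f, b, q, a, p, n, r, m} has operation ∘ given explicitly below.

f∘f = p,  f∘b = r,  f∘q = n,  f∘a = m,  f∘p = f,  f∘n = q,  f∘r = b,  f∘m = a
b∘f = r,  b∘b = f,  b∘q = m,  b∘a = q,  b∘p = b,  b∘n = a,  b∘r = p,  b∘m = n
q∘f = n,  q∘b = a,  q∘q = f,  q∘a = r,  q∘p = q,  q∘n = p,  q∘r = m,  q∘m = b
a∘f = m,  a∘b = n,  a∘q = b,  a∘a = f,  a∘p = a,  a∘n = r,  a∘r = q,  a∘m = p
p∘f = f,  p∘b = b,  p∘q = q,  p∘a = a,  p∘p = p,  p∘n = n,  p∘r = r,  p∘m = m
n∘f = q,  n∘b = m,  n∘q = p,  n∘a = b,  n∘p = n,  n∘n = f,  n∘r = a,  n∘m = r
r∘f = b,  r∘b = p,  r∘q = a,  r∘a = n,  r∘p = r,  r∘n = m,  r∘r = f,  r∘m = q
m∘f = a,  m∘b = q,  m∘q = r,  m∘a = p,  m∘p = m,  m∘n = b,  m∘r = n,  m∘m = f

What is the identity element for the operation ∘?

p

The identity e satisfies e ∘ x = x for all x, so its row in the table reproduces the column headers.
Row p reads: f, b, q, a, p, n, r, m — exactly the header order. So p is the identity.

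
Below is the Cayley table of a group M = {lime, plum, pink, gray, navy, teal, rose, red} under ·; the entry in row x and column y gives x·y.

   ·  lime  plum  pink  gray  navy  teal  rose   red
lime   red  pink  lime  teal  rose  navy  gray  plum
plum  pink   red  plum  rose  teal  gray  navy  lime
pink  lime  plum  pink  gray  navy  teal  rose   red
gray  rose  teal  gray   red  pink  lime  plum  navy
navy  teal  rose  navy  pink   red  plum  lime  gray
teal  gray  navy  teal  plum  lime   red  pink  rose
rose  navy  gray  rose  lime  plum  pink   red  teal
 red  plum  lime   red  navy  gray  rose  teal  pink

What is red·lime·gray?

red·lime = plum
plum·gray = rose
(Structurally, M here is isomorphic to the quaternion group Q_8.)

rose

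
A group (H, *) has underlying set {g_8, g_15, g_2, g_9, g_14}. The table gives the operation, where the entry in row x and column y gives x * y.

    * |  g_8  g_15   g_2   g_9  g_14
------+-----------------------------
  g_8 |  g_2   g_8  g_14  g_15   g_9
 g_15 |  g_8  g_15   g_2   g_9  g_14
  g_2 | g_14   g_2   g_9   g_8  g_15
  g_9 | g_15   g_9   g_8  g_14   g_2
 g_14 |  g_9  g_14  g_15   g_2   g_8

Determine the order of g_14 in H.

5

The identity element is g_15 (its row matches the header).
g_14^1 = g_14
g_14^2 = g_14 * g_14 = g_8
g_14^3 = g_8 * g_14 = g_9
g_14^4 = g_9 * g_14 = g_2
g_14^5 = g_2 * g_14 = g_15
The first power of g_14 equal to the identity is g_14^5, so ord(g_14) = 5.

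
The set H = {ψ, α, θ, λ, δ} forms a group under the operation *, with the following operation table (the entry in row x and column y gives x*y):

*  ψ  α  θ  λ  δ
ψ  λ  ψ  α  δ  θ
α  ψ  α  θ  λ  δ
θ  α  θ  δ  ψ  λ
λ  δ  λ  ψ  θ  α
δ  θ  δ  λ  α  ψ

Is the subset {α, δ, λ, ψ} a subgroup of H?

No

ψ*δ = θ, which is not in {α, δ, λ, ψ}.
The subset is not closed under *, so it is not a subgroup.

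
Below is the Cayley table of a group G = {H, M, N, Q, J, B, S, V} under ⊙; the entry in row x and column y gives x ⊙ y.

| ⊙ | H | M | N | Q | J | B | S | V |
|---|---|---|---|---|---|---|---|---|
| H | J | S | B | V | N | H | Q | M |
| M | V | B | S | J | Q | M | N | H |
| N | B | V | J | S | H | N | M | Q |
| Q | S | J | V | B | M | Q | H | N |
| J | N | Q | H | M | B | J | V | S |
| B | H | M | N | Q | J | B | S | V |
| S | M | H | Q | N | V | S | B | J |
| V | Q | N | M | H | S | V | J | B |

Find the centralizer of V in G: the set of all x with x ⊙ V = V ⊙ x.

Compare row V with column V entry by entry.
S ⊙ V = J = V ⊙ S, so S commutes with V.
N ⊙ V = Q but V ⊙ N = M, so N does not.
Collecting the elements that commute with V: C(V) = {B, J, S, V}.

{B, J, S, V}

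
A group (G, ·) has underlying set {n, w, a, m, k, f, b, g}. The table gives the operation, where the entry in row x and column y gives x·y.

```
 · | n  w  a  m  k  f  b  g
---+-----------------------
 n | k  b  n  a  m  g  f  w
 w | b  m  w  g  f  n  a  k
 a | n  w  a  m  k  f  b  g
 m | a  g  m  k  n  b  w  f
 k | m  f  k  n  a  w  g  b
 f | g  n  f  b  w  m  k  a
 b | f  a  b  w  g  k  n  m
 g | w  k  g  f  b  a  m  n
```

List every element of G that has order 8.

Identity is a. Compute the order of each non-identity element by repeated multiplication:
  n: n → k → m → a  (order 4)
  w: w → m → g → k → f → n → b → a  (order 8)
  m: m → k → n → a  (order 4)
  k: k → a  (order 2)
  f: f → m → b → k → w → n → g → a  (order 8)
  b: b → n → f → k → g → m → w → a  (order 8)
  g: g → n → w → k → b → m → f → a  (order 8)
Elements of order 8: {b, f, g, w}.

{b, f, g, w}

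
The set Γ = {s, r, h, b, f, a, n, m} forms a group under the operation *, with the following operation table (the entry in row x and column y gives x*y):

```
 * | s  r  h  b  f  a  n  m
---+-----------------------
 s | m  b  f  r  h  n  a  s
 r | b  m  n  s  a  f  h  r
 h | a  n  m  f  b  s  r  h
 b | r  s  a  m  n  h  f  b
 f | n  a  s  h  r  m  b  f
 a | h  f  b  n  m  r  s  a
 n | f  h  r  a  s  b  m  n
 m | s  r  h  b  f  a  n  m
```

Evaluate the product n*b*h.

n*b = a
a*h = b
(Structurally, Γ here is isomorphic to the dihedral group D_4.)

b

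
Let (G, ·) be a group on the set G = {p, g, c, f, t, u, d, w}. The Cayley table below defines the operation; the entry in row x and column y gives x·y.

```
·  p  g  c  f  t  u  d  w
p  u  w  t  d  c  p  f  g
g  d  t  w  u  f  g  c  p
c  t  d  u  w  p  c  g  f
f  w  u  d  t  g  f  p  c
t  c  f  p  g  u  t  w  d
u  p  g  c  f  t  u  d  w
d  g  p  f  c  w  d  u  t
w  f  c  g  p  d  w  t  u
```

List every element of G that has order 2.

Identity is u. Compute the order of each non-identity element by repeated multiplication:
  p: p → u  (order 2)
  g: g → t → f → u  (order 4)
  c: c → u  (order 2)
  f: f → t → g → u  (order 4)
  t: t → u  (order 2)
  d: d → u  (order 2)
  w: w → u  (order 2)
Elements of order 2: {c, d, p, t, w}.

{c, d, p, t, w}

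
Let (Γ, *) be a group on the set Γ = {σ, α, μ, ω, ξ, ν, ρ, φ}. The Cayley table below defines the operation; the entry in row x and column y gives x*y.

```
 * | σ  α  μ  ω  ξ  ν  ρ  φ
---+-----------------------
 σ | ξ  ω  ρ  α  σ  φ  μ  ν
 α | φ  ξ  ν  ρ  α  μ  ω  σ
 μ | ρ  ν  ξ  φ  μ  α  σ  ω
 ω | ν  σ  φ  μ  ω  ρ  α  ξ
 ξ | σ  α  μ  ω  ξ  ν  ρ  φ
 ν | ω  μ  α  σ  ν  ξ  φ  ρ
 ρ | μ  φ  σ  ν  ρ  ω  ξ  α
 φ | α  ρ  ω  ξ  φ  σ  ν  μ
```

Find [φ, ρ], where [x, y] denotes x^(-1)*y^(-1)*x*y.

Identity is ξ; from the table φ^(-1) = ω and ρ^(-1) = ρ.
ω*ρ = α
α*φ = σ
σ*ρ = μ

μ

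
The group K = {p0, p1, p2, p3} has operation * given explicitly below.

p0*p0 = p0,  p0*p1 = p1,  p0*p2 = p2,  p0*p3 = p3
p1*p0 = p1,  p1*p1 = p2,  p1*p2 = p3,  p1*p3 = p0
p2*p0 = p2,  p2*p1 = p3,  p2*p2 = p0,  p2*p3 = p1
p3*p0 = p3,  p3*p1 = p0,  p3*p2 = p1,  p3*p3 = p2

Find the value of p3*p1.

p0

Read row p3, column p1: p3*p1 = p0.
(Structurally, K here is isomorphic to the cyclic group Z_4.)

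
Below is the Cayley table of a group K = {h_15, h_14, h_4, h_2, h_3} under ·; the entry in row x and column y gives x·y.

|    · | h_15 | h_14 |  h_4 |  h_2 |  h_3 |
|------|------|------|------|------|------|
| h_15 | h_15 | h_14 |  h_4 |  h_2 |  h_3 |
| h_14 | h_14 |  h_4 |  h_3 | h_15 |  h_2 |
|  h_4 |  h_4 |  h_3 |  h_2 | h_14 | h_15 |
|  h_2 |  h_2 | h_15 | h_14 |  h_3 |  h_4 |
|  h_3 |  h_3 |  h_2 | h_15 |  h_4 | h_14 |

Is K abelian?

Yes

Check whether the table is symmetric across its main diagonal.
Every entry (row x, col y) equals the entry (row y, col x), so K is abelian.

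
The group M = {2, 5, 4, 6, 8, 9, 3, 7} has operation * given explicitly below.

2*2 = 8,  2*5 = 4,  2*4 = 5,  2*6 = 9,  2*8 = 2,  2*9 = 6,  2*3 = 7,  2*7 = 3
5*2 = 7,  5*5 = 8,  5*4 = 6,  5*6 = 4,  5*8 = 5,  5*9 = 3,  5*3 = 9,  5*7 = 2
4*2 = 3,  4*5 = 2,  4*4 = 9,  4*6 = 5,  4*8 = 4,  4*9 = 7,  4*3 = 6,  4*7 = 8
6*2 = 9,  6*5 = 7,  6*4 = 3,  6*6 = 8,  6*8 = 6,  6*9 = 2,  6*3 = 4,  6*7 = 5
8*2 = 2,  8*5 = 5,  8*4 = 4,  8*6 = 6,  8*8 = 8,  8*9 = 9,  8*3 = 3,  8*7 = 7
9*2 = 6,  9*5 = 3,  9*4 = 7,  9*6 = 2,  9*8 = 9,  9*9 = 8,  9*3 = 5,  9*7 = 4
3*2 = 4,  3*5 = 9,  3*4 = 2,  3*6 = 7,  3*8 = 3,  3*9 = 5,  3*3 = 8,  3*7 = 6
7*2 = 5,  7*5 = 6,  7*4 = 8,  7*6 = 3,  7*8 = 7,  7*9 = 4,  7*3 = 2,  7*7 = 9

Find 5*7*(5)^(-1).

The identity is 8. In row 5, the entry 8 sits in column 5, so 5^(-1) = 5.
5*7 = 2
2*5 = 4

4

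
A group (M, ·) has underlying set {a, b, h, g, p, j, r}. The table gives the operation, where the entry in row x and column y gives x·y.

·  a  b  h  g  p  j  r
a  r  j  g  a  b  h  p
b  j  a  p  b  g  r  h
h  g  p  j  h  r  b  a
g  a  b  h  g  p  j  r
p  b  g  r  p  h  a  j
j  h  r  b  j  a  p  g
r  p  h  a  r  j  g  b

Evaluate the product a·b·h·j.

r

a·b = j
j·h = b
b·j = r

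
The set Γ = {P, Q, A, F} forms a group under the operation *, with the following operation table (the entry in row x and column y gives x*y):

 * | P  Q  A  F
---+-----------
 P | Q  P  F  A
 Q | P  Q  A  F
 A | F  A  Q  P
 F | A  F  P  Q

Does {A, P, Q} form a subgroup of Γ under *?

A*P = F, which is not in {A, P, Q}.
The subset is not closed under *, so it is not a subgroup.
(Structurally, Γ here is isomorphic to the Klein four-group V_4.)

No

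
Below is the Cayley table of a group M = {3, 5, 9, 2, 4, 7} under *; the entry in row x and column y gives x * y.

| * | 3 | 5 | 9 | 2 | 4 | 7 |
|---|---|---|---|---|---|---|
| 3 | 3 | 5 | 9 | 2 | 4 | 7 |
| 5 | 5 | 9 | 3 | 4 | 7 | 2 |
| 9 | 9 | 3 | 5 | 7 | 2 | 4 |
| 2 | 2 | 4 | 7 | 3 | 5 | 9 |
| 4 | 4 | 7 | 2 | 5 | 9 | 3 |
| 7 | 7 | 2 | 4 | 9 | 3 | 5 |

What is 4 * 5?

Read row 4, column 5: 4 * 5 = 7.

7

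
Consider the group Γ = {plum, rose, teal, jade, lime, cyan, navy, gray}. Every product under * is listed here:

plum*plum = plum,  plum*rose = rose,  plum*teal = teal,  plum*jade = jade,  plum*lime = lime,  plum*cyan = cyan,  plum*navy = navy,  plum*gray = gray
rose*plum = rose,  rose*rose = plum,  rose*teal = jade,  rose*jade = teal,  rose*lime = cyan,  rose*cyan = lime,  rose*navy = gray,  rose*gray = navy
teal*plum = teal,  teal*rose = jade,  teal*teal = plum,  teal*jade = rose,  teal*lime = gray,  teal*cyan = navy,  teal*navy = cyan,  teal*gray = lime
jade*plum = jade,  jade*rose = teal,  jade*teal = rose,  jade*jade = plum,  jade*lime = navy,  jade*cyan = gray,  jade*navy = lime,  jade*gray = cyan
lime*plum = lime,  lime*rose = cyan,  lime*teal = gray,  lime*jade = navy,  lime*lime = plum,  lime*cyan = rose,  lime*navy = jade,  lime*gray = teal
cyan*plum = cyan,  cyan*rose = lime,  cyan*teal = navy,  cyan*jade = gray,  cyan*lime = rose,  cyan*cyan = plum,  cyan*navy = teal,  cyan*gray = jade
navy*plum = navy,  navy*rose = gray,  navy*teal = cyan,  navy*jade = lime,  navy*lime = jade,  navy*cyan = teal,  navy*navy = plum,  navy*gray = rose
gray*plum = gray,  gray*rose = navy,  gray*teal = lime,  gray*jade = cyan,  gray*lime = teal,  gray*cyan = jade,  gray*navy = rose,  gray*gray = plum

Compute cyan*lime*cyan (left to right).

lime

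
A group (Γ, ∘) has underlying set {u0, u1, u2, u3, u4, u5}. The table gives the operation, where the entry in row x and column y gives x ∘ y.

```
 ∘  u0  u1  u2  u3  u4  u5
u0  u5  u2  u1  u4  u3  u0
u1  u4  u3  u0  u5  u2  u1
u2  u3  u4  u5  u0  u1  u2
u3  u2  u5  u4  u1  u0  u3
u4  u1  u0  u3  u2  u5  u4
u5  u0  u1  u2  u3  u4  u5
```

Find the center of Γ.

An element z is central iff its row equals its column in the table.
For u2: u2 ∘ u3 = u0 ≠ u4 = u3 ∘ u2, so u2 ∉ Z.
Checking each element this way leaves Z(Γ) = {u5}.
(Structurally, Γ here is isomorphic to the symmetric group S_3.)

{u5}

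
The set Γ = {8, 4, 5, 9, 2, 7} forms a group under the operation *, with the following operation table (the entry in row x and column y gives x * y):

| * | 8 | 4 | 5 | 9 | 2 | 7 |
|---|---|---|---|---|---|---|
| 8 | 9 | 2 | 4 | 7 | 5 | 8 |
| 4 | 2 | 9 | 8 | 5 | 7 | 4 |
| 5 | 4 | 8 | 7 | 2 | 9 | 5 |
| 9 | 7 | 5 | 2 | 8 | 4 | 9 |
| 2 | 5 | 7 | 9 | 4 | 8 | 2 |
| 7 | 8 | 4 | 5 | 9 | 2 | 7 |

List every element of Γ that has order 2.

Identity is 7. Compute the order of each non-identity element by repeated multiplication:
  8: 8 → 9 → 7  (order 3)
  4: 4 → 9 → 5 → 8 → 2 → 7  (order 6)
  5: 5 → 7  (order 2)
  9: 9 → 8 → 7  (order 3)
  2: 2 → 8 → 5 → 9 → 4 → 7  (order 6)
Elements of order 2: {5}.

{5}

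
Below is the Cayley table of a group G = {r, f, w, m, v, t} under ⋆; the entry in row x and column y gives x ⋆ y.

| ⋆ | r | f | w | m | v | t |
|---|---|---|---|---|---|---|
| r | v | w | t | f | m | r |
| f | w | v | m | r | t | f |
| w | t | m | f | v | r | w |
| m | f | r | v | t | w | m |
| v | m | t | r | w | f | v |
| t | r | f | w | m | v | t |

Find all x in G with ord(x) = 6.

Identity is t. Compute the order of each non-identity element by repeated multiplication:
  r: r → v → m → f → w → t  (order 6)
  f: f → v → t  (order 3)
  w: w → f → m → v → r → t  (order 6)
  m: m → t  (order 2)
  v: v → f → t  (order 3)
Elements of order 6: {r, w}.
(Structurally, G here is isomorphic to the cyclic group Z_6.)

{r, w}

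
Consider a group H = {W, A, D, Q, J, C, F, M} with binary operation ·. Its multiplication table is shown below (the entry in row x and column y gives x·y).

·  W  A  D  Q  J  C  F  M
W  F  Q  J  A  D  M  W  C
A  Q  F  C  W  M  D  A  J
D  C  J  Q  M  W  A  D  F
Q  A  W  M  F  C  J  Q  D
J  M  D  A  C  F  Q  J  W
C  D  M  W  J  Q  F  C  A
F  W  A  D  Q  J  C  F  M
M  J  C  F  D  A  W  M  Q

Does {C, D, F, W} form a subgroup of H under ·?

No

D·D = Q, which is not in {C, D, F, W}.
The subset is not closed under ·, so it is not a subgroup.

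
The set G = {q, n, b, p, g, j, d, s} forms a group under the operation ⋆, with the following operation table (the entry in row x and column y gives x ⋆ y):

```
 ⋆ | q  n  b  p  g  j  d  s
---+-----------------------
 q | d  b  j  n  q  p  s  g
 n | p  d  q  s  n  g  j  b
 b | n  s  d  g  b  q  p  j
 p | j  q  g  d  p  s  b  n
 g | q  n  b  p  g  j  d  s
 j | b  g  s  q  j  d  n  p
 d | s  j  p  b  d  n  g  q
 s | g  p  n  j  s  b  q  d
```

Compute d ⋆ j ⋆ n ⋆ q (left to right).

s

d ⋆ j = n
n ⋆ n = d
d ⋆ q = s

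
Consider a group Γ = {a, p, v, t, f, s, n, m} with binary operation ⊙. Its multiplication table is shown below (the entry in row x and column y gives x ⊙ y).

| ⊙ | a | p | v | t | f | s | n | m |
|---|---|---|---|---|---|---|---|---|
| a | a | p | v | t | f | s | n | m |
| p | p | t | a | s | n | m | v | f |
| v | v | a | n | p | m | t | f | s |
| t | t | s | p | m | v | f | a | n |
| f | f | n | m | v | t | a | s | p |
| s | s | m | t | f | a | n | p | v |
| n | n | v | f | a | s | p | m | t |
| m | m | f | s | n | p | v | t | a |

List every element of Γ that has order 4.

Identity is a. Compute the order of each non-identity element by repeated multiplication:
  p: p → t → s → m → f → n → v → a  (order 8)
  v: v → n → f → m → s → t → p → a  (order 8)
  t: t → m → n → a  (order 4)
  f: f → t → v → m → p → n → s → a  (order 8)
  s: s → n → p → m → v → t → f → a  (order 8)
  n: n → m → t → a  (order 4)
  m: m → a  (order 2)
Elements of order 4: {n, t}.

{n, t}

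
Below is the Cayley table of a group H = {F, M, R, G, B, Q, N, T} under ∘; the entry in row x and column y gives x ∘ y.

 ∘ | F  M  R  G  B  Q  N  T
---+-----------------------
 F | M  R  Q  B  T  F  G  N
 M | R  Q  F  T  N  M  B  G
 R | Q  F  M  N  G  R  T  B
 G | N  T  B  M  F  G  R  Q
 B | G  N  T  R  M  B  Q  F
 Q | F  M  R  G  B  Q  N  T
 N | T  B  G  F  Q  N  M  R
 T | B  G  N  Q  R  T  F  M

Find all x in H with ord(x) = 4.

Identity is Q. Compute the order of each non-identity element by repeated multiplication:
  F: F → M → R → Q  (order 4)
  M: M → Q  (order 2)
  R: R → M → F → Q  (order 4)
  G: G → M → T → Q  (order 4)
  B: B → M → N → Q  (order 4)
  N: N → M → B → Q  (order 4)
  T: T → M → G → Q  (order 4)
Elements of order 4: {B, F, G, N, R, T}.

{B, F, G, N, R, T}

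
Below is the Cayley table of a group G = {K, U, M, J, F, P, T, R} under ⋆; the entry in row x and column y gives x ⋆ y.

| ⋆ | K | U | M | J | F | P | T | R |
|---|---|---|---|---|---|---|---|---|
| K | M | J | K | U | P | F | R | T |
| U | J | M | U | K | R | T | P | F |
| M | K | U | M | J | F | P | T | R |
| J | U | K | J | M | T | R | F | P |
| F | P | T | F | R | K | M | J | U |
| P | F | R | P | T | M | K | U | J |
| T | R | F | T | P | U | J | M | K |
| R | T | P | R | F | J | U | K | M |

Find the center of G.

{K, M}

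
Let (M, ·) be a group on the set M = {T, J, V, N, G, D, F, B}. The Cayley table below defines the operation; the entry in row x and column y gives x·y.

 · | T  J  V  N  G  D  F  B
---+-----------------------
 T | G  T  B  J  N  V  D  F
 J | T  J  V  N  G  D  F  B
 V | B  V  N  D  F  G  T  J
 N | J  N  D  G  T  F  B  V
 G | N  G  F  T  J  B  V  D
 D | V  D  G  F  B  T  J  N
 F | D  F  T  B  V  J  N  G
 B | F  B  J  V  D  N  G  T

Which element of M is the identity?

J

The identity e satisfies e·x = x for all x, so its row in the table reproduces the column headers.
Row J reads: T, J, V, N, G, D, F, B — exactly the header order. So J is the identity.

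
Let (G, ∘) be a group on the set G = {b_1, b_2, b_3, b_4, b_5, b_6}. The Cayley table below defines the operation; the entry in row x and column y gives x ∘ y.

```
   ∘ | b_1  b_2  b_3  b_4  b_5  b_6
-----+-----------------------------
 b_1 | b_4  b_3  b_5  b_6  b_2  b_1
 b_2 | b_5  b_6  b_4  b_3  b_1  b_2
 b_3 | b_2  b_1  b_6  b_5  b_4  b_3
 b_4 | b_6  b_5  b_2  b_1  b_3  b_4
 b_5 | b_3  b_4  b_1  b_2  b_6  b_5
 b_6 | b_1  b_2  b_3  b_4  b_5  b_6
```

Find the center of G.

An element z is central iff its row equals its column in the table.
For b_1: b_1 ∘ b_2 = b_3 ≠ b_5 = b_2 ∘ b_1, so b_1 ∉ Z.
Checking each element this way leaves Z(G) = {b_6}.
(Structurally, G here is isomorphic to the symmetric group S_3.)

{b_6}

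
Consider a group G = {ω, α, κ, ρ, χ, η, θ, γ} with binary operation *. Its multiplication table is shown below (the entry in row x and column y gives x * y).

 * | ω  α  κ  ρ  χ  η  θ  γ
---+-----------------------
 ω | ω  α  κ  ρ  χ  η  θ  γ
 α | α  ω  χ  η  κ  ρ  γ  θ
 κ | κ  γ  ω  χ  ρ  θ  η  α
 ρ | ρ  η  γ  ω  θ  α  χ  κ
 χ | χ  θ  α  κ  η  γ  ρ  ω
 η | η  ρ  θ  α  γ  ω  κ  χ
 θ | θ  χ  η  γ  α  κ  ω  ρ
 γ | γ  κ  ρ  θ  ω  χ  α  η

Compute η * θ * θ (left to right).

η * θ = κ
κ * θ = η

η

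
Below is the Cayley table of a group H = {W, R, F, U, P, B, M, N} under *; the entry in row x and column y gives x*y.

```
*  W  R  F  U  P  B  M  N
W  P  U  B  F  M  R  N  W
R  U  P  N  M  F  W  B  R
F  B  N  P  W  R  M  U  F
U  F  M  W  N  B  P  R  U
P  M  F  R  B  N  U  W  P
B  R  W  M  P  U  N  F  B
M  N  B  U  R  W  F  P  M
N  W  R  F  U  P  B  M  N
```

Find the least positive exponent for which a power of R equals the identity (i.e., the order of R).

The identity element is N (its row matches the header).
R^1 = R
R^2 = R*R = P
R^3 = P*R = F
R^4 = F*R = N
The first power of R equal to the identity is R^4, so ord(R) = 4.
(Structurally, H here is isomorphic to Z_2 x Z_4.)

4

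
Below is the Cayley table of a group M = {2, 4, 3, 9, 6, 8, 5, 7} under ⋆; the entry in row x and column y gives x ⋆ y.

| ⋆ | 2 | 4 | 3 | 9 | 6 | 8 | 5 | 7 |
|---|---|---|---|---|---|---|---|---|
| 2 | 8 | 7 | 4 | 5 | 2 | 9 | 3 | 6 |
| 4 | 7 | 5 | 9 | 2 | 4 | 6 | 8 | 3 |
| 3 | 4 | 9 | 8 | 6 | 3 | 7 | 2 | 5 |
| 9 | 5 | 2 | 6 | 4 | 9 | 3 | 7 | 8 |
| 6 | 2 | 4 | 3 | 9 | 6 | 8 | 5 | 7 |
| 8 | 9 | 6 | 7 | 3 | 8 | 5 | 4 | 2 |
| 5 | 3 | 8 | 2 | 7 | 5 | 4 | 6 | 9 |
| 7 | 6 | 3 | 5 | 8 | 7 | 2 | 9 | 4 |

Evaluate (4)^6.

5

4^1 = 4
4^2 = 4 ⋆ 4 = 5
4^3 = 5 ⋆ 4 = 8
4^4 = 8 ⋆ 4 = 6
4^5 = 6 ⋆ 4 = 4
4^6 = 4 ⋆ 4 = 5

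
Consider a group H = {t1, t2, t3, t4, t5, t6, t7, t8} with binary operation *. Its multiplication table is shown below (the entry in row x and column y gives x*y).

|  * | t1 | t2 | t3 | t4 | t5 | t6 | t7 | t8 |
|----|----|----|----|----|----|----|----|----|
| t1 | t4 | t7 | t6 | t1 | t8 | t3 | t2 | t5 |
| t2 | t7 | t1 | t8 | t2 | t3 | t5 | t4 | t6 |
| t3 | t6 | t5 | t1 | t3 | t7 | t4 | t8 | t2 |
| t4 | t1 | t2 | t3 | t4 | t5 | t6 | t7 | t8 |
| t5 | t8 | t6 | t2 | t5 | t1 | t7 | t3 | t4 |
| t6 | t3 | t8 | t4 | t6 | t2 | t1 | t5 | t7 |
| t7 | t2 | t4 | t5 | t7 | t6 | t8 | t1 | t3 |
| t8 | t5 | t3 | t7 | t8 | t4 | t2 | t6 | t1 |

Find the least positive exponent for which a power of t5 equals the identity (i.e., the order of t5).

4

The identity element is t4 (its row matches the header).
t5^1 = t5
t5^2 = t5*t5 = t1
t5^3 = t1*t5 = t8
t5^4 = t8*t5 = t4
The first power of t5 equal to the identity is t5^4, so ord(t5) = 4.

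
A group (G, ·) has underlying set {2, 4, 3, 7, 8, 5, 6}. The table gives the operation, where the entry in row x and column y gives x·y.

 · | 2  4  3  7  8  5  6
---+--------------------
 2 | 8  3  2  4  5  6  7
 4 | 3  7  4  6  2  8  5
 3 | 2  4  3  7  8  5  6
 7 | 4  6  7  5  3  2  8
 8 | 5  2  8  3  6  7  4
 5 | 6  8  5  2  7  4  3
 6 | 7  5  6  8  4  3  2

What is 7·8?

Read row 7, column 8: 7·8 = 3.

3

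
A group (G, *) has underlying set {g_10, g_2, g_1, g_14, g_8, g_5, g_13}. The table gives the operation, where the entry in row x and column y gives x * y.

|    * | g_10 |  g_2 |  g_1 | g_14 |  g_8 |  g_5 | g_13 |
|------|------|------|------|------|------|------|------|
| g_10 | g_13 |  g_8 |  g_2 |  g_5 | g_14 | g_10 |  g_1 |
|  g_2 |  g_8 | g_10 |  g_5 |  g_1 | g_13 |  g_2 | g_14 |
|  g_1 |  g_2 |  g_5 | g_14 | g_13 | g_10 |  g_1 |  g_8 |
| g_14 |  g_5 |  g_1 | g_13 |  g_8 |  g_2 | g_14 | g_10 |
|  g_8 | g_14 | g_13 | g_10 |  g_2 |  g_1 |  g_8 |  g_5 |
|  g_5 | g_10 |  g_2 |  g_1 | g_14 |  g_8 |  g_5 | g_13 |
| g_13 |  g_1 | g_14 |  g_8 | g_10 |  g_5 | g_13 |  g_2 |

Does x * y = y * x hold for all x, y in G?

Yes

Check whether the table is symmetric across its main diagonal.
Every entry (row x, col y) equals the entry (row y, col x), so G is abelian.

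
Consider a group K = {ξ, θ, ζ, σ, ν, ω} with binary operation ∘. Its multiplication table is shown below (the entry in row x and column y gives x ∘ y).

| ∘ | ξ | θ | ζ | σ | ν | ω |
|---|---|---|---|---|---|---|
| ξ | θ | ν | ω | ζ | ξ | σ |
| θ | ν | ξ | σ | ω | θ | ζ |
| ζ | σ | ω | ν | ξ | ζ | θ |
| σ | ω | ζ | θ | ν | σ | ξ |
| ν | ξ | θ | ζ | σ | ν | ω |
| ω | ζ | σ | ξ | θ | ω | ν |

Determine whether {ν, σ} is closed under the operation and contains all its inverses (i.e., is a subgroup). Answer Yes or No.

{ν, σ} contains the identity ν.
Checking products: every product of two elements of {ν, σ} (read from the table) lies in {ν, σ}, so the set is closed.
In a finite group, a nonempty closed subset is a subgroup. So {ν, σ} ≤ K.
(Structurally, K here is isomorphic to the symmetric group S_3.)

Yes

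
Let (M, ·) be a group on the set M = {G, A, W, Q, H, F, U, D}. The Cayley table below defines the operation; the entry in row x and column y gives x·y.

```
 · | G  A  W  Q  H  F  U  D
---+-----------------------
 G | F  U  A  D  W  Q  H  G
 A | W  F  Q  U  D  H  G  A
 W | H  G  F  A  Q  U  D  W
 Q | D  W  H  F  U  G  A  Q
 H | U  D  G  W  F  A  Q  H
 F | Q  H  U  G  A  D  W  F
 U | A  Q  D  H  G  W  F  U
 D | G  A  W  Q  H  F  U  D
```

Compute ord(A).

4

The identity element is D (its row matches the header).
A^1 = A
A^2 = A·A = F
A^3 = F·A = H
A^4 = H·A = D
The first power of A equal to the identity is A^4, so ord(A) = 4.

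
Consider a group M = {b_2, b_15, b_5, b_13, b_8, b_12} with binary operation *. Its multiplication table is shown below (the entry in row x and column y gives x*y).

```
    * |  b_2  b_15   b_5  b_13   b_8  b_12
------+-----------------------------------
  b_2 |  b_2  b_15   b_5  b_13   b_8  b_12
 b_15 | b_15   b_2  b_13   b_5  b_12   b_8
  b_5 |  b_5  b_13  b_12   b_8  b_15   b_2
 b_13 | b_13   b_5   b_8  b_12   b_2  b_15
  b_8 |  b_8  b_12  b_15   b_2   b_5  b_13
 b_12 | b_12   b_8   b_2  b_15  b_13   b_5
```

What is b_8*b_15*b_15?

b_8*b_15 = b_12
b_12*b_15 = b_8

b_8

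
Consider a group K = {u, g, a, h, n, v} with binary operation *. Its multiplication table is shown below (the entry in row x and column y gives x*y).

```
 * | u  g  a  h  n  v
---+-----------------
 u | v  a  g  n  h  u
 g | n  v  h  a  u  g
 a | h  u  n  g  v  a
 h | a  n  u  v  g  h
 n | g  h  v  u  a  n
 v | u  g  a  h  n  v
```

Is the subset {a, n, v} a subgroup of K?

Yes

{a, n, v} contains the identity v.
Checking products: every product of two elements of {a, n, v} (read from the table) lies in {a, n, v}, so the set is closed.
In a finite group, a nonempty closed subset is a subgroup. So {a, n, v} ≤ K.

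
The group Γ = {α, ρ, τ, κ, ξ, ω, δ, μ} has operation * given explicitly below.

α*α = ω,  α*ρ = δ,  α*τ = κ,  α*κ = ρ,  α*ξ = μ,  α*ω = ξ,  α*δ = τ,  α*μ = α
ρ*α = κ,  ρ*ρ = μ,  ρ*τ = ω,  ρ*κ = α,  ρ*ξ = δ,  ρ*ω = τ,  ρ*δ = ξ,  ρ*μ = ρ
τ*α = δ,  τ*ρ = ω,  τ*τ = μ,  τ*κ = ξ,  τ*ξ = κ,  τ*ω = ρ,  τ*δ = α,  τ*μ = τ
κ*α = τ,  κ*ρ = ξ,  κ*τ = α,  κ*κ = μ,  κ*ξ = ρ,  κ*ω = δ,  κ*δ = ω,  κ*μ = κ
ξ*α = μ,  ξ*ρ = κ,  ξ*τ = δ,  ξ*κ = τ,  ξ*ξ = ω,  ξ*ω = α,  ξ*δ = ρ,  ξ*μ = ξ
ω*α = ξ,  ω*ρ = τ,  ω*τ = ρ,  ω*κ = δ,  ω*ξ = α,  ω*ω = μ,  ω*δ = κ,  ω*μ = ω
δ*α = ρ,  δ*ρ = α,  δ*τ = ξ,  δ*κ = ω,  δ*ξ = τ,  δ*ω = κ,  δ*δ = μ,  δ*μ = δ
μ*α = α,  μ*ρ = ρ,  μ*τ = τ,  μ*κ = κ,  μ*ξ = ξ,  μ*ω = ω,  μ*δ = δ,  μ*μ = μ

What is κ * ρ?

ξ

Read row κ, column ρ: κ * ρ = ξ.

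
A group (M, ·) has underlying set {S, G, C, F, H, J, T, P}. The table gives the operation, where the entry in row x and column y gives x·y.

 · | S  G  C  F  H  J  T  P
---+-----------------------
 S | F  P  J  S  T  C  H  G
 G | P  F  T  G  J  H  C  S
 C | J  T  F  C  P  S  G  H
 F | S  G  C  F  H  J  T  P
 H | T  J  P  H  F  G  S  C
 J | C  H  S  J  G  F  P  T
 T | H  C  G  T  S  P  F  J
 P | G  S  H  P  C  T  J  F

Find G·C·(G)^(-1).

The identity is F. In row G, the entry F sits in column G, so G^(-1) = G.
G·C = T
T·G = C

C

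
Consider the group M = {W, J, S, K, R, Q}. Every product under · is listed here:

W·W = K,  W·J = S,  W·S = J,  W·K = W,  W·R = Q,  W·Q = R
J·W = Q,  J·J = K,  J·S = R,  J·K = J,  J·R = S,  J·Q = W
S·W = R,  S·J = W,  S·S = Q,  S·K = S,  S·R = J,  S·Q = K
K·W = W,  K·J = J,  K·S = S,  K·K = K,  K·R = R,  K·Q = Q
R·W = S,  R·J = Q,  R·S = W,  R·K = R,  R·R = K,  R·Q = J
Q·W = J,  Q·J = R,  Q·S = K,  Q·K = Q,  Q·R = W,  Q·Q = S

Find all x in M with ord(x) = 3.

Identity is K. Compute the order of each non-identity element by repeated multiplication:
  W: W → K  (order 2)
  J: J → K  (order 2)
  S: S → Q → K  (order 3)
  R: R → K  (order 2)
  Q: Q → S → K  (order 3)
Elements of order 3: {Q, S}.

{Q, S}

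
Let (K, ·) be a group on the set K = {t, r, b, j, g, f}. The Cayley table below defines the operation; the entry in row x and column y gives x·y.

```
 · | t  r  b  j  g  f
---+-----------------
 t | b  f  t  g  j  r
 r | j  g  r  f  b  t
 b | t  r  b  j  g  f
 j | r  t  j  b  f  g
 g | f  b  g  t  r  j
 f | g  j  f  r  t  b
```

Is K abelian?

No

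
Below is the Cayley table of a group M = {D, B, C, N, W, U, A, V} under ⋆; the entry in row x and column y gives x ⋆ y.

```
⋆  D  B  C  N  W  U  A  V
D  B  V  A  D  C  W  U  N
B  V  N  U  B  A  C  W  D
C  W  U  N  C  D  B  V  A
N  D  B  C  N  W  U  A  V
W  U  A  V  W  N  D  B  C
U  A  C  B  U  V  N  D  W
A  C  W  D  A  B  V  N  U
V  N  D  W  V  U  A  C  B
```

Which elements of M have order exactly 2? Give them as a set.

{A, B, C, U, W}

Identity is N. Compute the order of each non-identity element by repeated multiplication:
  D: D → B → V → N  (order 4)
  B: B → N  (order 2)
  C: C → N  (order 2)
  W: W → N  (order 2)
  U: U → N  (order 2)
  A: A → N  (order 2)
  V: V → B → D → N  (order 4)
Elements of order 2: {A, B, C, U, W}.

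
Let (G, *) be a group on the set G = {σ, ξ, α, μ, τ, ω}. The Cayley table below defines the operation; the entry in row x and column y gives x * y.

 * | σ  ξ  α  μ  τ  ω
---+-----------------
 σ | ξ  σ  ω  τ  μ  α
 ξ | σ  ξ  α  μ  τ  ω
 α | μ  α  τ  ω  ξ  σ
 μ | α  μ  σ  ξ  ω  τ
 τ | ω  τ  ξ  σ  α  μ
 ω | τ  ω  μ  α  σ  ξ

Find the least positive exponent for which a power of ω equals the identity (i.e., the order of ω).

2

The identity element is ξ (its row matches the header).
ω^1 = ω
ω^2 = ω * ω = ξ
The first power of ω equal to the identity is ω^2, so ord(ω) = 2.
(Structurally, G here is isomorphic to the symmetric group S_3.)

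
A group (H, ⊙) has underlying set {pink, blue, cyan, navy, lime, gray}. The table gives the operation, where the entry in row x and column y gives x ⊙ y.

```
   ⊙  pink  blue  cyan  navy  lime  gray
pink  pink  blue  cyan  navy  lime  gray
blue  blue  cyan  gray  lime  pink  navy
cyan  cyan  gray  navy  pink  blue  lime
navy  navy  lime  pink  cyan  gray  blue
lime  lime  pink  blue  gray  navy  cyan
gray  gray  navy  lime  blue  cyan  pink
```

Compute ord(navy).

The identity element is pink (its row matches the header).
navy^1 = navy
navy^2 = navy ⊙ navy = cyan
navy^3 = cyan ⊙ navy = pink
The first power of navy equal to the identity is navy^3, so ord(navy) = 3.

3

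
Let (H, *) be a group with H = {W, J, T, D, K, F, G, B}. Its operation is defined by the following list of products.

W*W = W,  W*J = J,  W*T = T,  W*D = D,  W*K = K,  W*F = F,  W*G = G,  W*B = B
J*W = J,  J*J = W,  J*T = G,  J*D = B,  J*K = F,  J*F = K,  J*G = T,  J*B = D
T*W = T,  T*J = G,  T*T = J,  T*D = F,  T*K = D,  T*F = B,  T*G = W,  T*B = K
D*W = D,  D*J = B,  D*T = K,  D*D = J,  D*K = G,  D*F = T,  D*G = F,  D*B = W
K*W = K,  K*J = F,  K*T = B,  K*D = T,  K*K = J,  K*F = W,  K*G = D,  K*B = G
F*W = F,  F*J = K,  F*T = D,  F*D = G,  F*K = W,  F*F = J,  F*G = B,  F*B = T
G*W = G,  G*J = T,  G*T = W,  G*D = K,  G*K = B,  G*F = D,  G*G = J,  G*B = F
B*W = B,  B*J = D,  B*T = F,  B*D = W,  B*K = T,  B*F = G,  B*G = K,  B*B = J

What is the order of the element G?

4

The identity element is W (its row matches the header).
G^1 = G
G^2 = G * G = J
G^3 = J * G = T
G^4 = T * G = W
The first power of G equal to the identity is G^4, so ord(G) = 4.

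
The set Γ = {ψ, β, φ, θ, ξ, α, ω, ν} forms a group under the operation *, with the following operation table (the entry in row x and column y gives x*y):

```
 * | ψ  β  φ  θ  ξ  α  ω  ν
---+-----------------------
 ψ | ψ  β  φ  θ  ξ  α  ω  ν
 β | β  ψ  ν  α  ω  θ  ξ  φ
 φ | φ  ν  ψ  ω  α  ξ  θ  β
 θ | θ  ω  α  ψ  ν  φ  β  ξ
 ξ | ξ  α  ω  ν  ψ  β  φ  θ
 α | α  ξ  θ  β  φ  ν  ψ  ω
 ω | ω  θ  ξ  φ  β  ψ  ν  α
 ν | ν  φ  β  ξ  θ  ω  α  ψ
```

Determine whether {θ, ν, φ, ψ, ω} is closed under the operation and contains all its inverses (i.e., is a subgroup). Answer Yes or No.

ω*ν = α, which is not in {θ, ν, φ, ψ, ω}.
The subset is not closed under *, so it is not a subgroup.

No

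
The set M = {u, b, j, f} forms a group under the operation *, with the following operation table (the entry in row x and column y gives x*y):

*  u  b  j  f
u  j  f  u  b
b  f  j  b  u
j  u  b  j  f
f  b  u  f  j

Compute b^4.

j

b^1 = b
b^2 = b*b = j
b^3 = j*b = b
b^4 = b*b = j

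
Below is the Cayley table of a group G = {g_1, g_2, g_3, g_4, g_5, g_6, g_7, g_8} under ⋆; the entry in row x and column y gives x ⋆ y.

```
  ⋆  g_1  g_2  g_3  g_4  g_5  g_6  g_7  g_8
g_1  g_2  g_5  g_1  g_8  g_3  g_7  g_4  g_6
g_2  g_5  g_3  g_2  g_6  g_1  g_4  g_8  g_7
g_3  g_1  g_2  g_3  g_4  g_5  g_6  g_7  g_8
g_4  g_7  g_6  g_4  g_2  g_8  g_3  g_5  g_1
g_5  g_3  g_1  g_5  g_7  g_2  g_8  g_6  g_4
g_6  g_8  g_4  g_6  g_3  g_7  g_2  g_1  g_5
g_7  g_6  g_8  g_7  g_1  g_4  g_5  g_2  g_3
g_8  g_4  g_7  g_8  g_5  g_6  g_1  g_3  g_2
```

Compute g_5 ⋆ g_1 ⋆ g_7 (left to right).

g_7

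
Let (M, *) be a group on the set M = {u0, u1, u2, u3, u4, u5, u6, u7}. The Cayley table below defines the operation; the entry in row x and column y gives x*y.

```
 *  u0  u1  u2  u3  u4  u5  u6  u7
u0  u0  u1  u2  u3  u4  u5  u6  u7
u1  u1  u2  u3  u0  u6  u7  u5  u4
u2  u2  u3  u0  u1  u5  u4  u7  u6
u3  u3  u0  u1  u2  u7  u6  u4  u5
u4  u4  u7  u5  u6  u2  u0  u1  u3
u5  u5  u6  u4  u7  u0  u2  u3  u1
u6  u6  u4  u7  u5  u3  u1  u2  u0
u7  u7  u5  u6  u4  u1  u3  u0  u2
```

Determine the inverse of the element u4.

u5

First locate the identity: row u0 matches the header, so u0 is the identity.
Scan row u4 for u0: u4*u5 = u0. Hence u4^(-1) = u5.
(Structurally, M here is isomorphic to the quaternion group Q_8.)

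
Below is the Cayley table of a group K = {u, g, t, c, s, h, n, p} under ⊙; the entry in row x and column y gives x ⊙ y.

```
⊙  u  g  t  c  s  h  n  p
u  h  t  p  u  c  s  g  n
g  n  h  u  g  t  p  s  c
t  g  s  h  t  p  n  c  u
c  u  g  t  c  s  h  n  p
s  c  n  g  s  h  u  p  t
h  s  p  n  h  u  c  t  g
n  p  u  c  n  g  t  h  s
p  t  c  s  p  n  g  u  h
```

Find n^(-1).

t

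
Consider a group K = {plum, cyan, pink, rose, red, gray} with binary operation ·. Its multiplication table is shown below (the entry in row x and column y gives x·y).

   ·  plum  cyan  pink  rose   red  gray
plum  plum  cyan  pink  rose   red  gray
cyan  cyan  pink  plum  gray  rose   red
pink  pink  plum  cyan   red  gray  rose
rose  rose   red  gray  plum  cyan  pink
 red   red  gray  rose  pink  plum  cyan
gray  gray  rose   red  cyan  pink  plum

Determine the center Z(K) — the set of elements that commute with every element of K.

An element z is central iff its row equals its column in the table.
For rose: rose·cyan = red ≠ gray = cyan·rose, so rose ∉ Z.
Checking each element this way leaves Z(K) = {plum}.
(Structurally, K here is isomorphic to the symmetric group S_3.)

{plum}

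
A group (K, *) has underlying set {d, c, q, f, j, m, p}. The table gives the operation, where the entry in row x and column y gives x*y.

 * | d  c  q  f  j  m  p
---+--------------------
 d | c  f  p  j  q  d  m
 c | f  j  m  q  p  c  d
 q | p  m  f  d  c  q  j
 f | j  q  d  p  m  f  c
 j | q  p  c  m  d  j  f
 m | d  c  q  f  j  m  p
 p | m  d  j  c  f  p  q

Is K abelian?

Yes

Check whether the table is symmetric across its main diagonal.
Every entry (row x, col y) equals the entry (row y, col x), so K is abelian.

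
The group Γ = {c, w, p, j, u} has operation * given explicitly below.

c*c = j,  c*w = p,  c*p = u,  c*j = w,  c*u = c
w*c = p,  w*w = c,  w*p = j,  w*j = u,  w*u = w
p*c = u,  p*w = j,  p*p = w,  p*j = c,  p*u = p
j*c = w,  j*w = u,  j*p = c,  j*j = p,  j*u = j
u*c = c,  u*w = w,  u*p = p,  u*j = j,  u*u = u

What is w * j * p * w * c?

w * j = u
u * p = p
p * w = j
j * c = w

w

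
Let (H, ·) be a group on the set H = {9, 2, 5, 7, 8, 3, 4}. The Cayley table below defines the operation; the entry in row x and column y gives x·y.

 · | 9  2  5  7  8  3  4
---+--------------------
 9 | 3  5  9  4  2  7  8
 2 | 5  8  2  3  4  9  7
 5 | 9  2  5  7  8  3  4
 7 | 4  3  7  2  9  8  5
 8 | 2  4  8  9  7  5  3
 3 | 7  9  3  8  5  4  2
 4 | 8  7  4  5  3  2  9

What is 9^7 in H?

9^1 = 9
9^2 = 9·9 = 3
9^3 = 3·9 = 7
9^4 = 7·9 = 4
9^5 = 4·9 = 8
9^6 = 8·9 = 2
9^7 = 2·9 = 5

5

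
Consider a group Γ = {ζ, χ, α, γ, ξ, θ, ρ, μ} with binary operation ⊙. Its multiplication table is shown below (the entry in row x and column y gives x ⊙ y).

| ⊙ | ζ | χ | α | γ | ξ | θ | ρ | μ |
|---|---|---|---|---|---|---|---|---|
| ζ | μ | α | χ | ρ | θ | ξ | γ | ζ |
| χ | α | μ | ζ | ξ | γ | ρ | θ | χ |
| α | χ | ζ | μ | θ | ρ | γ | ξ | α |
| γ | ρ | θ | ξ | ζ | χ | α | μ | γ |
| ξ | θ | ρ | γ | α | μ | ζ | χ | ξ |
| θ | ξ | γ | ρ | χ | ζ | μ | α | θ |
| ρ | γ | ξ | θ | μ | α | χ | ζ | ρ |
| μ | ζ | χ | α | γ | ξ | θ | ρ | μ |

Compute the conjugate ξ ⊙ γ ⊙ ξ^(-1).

ρ

The identity is μ. In row ξ, the entry μ sits in column ξ, so ξ^(-1) = ξ.
ξ ⊙ γ = α
α ⊙ ξ = ρ
(Structurally, Γ here is isomorphic to the dihedral group D_4.)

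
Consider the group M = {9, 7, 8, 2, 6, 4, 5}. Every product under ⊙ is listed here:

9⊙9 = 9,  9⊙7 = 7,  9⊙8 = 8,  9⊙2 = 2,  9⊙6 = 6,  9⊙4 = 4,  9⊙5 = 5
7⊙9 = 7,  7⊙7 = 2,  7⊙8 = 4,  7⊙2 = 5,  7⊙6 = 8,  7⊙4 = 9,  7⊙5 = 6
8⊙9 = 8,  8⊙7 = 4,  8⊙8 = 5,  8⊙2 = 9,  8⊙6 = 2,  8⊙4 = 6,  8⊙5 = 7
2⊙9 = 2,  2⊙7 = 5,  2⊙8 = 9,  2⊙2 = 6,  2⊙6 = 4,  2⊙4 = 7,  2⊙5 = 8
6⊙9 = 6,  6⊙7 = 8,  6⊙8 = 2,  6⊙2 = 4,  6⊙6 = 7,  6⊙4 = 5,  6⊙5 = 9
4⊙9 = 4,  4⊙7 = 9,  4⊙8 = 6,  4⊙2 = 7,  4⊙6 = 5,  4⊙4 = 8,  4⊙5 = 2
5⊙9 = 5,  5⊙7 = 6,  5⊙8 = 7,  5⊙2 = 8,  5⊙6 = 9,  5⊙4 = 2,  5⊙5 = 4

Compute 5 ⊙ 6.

Read row 5, column 6: 5 ⊙ 6 = 9.

9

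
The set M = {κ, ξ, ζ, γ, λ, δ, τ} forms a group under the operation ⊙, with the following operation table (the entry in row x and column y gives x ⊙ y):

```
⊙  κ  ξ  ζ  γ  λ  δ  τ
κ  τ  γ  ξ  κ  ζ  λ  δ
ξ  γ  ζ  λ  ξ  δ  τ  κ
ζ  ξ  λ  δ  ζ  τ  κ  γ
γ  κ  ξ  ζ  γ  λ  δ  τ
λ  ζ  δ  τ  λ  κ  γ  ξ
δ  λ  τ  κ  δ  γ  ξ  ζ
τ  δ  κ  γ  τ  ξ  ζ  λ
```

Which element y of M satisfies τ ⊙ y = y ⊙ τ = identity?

First locate the identity: row γ matches the header, so γ is the identity.
Scan row τ for γ: τ ⊙ ζ = γ. Hence τ^(-1) = ζ.

ζ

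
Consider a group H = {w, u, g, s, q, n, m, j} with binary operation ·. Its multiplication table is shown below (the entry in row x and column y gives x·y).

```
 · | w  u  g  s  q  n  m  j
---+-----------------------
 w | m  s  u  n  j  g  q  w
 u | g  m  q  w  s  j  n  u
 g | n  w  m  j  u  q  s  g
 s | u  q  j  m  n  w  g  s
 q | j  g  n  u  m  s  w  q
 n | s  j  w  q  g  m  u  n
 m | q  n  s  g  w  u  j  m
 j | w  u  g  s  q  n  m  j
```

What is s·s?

m

Read row s, column s: s·s = m.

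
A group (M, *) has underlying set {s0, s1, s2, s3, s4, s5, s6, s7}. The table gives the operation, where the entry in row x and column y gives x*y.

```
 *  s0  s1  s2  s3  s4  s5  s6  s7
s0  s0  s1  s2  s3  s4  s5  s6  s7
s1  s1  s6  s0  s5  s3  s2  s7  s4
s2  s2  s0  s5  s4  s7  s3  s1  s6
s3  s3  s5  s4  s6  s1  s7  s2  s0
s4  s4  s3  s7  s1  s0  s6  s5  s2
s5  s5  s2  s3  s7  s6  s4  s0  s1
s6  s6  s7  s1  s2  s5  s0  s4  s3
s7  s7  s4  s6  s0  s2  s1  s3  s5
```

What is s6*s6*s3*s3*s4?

s6

s6*s6 = s4
s4*s3 = s1
s1*s3 = s5
s5*s4 = s6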